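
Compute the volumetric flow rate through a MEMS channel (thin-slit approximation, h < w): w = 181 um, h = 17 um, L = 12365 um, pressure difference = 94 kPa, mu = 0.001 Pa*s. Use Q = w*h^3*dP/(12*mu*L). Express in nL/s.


Step 1: Convert all dimensions to SI (meters).
w = 181e-6 m, h = 17e-6 m, L = 12365e-6 m, dP = 94e3 Pa
Step 2: Q = w * h^3 * dP / (12 * mu * L)
Q = 181e-6 * (17e-6)^3 * 94e3 / (12 * 0.001 * 12365e-6) = 5.6334939e-10 m^3/s
Step 3: Convert Q from m^3/s to nL/s (1 m^3 = 1e12 nL, so multiply by 1e12).
Q = 563.349 nL/s


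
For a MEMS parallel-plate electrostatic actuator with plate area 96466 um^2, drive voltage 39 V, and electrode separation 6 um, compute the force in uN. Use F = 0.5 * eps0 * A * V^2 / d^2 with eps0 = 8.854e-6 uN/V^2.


Step 1: Identify parameters.
eps0 = 8.854e-6 uN/V^2, A = 96466 um^2, V = 39 V, d = 6 um
Step 2: Compute V^2 = 39^2 = 1521
Step 3: Compute d^2 = 6^2 = 36
Step 4: F = 0.5 * 8.854e-6 * 96466 * 1521 / 36
F = 18.043 uN


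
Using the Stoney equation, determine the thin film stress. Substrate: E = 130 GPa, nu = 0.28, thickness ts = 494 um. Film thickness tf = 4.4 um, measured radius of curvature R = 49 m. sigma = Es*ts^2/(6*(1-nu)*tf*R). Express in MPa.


Step 1: Compute numerator: Es * ts^2 = 130 * 494^2 = 31724680 (GPa*um^2)
Step 2: Compute denominator (R in um): 6*(1-nu)*tf*R = 6*0.72*4.4*49e6 = 931392000.0 (um^2)
Step 3: sigma (GPa) = 31724680 / 931392000.0 = 3.4062e-02 GPa
Step 4: Convert to MPa (x1000): sigma = 34.1 MPa


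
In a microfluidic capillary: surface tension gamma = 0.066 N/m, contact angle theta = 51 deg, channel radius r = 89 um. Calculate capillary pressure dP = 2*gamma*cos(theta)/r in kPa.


Step 1: cos(51 deg) = 0.6293
Step 2: Convert r to m: r = 89e-6 m
Step 3: dP = 2 * 0.066 * 0.6293 / 89e-6 = 933.3 Pa
Step 4: Convert Pa to kPa (divide by 1000).
dP = 0.93 kPa


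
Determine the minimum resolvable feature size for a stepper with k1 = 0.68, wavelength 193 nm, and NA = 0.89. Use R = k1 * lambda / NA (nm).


Step 1: Identify values: k1 = 0.68, lambda = 193 nm, NA = 0.89
Step 2: R = k1 * lambda / NA
R = 0.68 * 193 / 0.89
R = 147.5 nm


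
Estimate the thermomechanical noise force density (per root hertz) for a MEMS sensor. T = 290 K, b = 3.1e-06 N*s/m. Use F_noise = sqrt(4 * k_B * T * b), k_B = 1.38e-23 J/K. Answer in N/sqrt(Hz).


Step 1: Compute 4 * k_B * T * b
= 4 * 1.38e-23 * 290 * 3.1e-06
= 4.9625e-26 N^2/Hz
Step 2: F_noise = sqrt(4.9625e-26)
F_noise = 2.23e-13 N/sqrt(Hz)


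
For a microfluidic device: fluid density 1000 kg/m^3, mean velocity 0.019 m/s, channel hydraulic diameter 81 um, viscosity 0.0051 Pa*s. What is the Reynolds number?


Step 1: Convert Dh to meters: Dh = 81e-6 m
Step 2: Re = rho * v * Dh / mu
Re = 1000 * 0.019 * 81e-6 / 0.0051
Re = 0.302


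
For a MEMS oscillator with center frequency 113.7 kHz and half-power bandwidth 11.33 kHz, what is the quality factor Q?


Step 1: Q = f0 / bandwidth
Step 2: Q = 113.7 / 11.33
Q = 10.0


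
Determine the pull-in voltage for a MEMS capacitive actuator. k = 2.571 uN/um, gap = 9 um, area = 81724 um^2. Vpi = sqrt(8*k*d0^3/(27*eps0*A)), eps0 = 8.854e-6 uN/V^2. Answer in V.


Step 1: Compute numerator: 8 * k * d0^3 = 8 * 2.571 * 9^3 = 14994.072
Step 2: Compute denominator: 27 * eps0 * A = 27 * 8.854e-6 * 81724 = 19.536776
Step 3: Vpi = sqrt(14994.072 / 19.536776)
Vpi = 27.7 V


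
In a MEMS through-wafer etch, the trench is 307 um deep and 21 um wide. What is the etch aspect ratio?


Step 1: AR = depth / width
Step 2: AR = 307 / 21
AR = 14.6


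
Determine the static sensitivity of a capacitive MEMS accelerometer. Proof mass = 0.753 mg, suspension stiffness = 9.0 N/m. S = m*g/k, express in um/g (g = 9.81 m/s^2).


Step 1: Convert mass: m = 0.753 mg = 7.53e-07 kg
Step 2: S = m * g / k = 7.53e-07 * 9.81 / 9.0
Step 3: S = 8.21e-07 m/g
Step 4: Convert to um/g: S = 0.821 um/g


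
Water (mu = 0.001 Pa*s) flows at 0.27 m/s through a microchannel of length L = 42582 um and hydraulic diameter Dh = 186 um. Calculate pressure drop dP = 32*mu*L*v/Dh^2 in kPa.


Step 1: Convert to SI: L = 42582e-6 m, Dh = 186e-6 m
Step 2: dP = 32 * 0.001 * 42582e-6 * 0.27 / (186e-6)^2
Step 3: dP = 10634.42 Pa
Step 4: Convert to kPa: dP = 10.63 kPa


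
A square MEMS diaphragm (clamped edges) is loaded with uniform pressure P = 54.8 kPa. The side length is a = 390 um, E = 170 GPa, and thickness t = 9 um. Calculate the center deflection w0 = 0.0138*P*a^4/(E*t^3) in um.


Step 1: Convert pressure to compatible units (E is in GPa, so P in GPa).
P = 54.8 kPa = 54.8e-6 GPa
Step 2: Compute numerator: 0.0138 * P * a^4.
a^4 = 390^4 = 23134410000
numerator = 0.0138 * 54.8e-6 * 23134410000 = 1.74952e+04
Step 3: Compute denominator: E * t^3 = 170 * 9^3 = 123930
Step 4: w0 = numerator / denominator = 1.74952e+04 / 123930 = 0.1412 um


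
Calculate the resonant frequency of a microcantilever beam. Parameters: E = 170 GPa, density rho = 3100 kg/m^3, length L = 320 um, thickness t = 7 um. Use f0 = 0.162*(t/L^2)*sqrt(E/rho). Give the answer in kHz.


Step 1: Convert units to SI.
t_SI = 7e-6 m, L_SI = 320e-6 m
Step 2: Calculate sqrt(E/rho).
sqrt(170e9 / 3100) = 7405.32 m/s
Step 3: Compute f0.
f0 = 0.162 * 7e-6 / (320e-6)^2 * 7405.32 = 82008.1 Hz = 82.01 kHz


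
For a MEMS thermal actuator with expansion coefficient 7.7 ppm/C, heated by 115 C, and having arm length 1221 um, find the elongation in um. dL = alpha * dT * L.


Step 1: Convert CTE: alpha = 7.7 ppm/C = 7.7e-6 /C
Step 2: dL = 7.7e-6 * 115 * 1221
dL = 1.0812 um


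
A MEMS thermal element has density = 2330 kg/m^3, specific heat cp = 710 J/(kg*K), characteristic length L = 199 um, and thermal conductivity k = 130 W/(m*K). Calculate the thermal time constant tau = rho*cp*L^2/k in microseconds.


Step 1: Convert L to m: L = 199e-6 m
Step 2: L^2 = (199e-6)^2 = 3.9601e-08 m^2
Step 3: tau = 2330 * 710 * 3.9601e-08 / 130 = 5.0393796e-04 s
Step 4: Convert to microseconds (multiply by 1e6).
tau = 503.938 us


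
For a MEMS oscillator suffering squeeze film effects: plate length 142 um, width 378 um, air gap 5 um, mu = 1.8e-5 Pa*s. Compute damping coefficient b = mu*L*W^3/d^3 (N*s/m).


Step 1: Convert to SI.
L = 142e-6 m, W = 378e-6 m, d = 5e-6 m
Step 2: W^3 = (378e-6)^3 = 5.40e-11 m^3
Step 3: d^3 = (5e-6)^3 = 1.25e-16 m^3
Step 4: b = 1.8e-5 * 142e-6 * 5.40e-11 / 1.25e-16
b = 1.10e-03 N*s/m


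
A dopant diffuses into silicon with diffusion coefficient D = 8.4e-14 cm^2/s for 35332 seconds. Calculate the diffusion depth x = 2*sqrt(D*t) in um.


Step 1: Compute D*t = 8.4e-14 * 35332 = 2.967888e-09 cm^2
Step 2: sqrt(D*t) = 5.4478e-05 cm
Step 3: x = 2 * 5.4478e-05 cm = 1.08956e-04 cm
Step 4: Convert to um (1 cm = 1e4 um): x = 1.09 um


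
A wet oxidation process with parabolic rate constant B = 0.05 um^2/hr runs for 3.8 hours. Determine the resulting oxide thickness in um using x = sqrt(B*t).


Step 1: Compute B*t = 0.05 * 3.8 = 0.19
Step 2: x = sqrt(0.19)
x = 0.436 um


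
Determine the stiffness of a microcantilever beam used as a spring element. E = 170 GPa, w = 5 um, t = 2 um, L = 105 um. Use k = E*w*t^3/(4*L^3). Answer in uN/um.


Step 1: Convert E to consistent units (1 GPa = 1000 uN/um^2).
E = 170 GPa = 170000 uN/um^2
Step 2: Compute t^3 = 2^3 = 8
Step 3: Compute L^3 = 105^3 = 1157625
Step 4: k = 170000 * 5 * 8 / (4 * 1157625)
k = 1.4685 uN/um


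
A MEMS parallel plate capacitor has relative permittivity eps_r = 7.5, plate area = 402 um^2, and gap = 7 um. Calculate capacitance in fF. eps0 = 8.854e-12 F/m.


Step 1: Convert area to m^2: A = 402e-12 m^2
Step 2: Convert gap to m: d = 7e-6 m
Step 3: C = eps0 * eps_r * A / d
C = 8.854e-12 * 7.5 * 402e-12 / 7e-6
Step 4: Convert to fF (multiply by 1e15).
C = 3.81 fF


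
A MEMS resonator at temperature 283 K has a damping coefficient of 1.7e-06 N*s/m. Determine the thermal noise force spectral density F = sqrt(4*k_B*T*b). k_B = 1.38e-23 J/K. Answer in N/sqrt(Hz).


Step 1: Compute 4 * k_B * T * b
= 4 * 1.38e-23 * 283 * 1.7e-06
= 2.6557e-26 N^2/Hz
Step 2: F_noise = sqrt(2.6557e-26)
F_noise = 1.63e-13 N/sqrt(Hz)


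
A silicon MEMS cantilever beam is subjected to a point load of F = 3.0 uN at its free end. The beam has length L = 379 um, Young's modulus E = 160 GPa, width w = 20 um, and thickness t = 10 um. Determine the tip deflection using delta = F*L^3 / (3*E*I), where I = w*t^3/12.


Step 1: Calculate the second moment of area.
I = w * t^3 / 12 = 20 * 10^3 / 12 = 1666.6667 um^4
Step 2: Convert E to consistent units (1 GPa = 1000 uN/um^2).
E = 160 GPa = 160000 uN/um^2
Step 3: Calculate tip deflection.
delta = F * L^3 / (3 * E * I)
delta = 3.0 * 379^3 / (3 * 160000 * 1666.6667)
delta = 0.2041 um


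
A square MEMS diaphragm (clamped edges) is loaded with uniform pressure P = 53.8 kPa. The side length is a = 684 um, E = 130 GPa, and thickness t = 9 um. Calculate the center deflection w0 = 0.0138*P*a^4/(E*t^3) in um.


Step 1: Convert pressure to compatible units (E is in GPa, so P in GPa).
P = 53.8 kPa = 53.8e-6 GPa
Step 2: Compute numerator: 0.0138 * P * a^4.
a^4 = 684^4 = 218889236736
numerator = 0.0138 * 53.8e-6 * 218889236736 = 1.625121e+05
Step 3: Compute denominator: E * t^3 = 130 * 9^3 = 94770
Step 4: w0 = numerator / denominator = 1.625121e+05 / 94770 = 1.7148 um


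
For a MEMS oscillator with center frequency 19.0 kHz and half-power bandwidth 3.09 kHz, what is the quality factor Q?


Step 1: Q = f0 / bandwidth
Step 2: Q = 19.0 / 3.09
Q = 6.1


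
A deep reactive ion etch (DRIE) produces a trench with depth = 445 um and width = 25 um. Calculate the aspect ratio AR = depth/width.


Step 1: AR = depth / width
Step 2: AR = 445 / 25
AR = 17.8


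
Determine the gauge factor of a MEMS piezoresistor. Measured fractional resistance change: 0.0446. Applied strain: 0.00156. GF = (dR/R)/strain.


Step 1: Identify values.
dR/R = 0.0446, strain = 0.00156
Step 2: GF = (dR/R) / strain = 0.0446 / 0.00156
GF = 28.6


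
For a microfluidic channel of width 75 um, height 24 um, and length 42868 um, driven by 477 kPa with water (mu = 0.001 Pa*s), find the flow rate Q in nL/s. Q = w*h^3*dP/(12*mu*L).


Step 1: Convert all dimensions to SI (meters).
w = 75e-6 m, h = 24e-6 m, L = 42868e-6 m, dP = 477e3 Pa
Step 2: Q = w * h^3 * dP / (12 * mu * L)
Q = 75e-6 * (24e-6)^3 * 477e3 / (12 * 0.001 * 42868e-6) = 9.6138845e-10 m^3/s
Step 3: Convert Q from m^3/s to nL/s (1 m^3 = 1e12 nL, so multiply by 1e12).
Q = 961.388 nL/s


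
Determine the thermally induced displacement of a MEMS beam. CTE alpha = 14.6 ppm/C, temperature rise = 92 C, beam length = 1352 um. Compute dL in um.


Step 1: Convert CTE: alpha = 14.6 ppm/C = 14.6e-6 /C
Step 2: dL = 14.6e-6 * 92 * 1352
dL = 1.816 um


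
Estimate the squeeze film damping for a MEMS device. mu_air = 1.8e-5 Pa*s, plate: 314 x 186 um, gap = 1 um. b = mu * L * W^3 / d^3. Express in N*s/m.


Step 1: Convert to SI.
L = 314e-6 m, W = 186e-6 m, d = 1e-6 m
Step 2: W^3 = (186e-6)^3 = 6.43e-12 m^3
Step 3: d^3 = (1e-6)^3 = 1.00e-18 m^3
Step 4: b = 1.8e-5 * 314e-6 * 6.43e-12 / 1.00e-18
b = 3.64e-02 N*s/m


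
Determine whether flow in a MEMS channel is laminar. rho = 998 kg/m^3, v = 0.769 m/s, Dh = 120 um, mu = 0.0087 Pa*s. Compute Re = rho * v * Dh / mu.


Step 1: Convert Dh to meters: Dh = 120e-6 m
Step 2: Re = rho * v * Dh / mu
Re = 998 * 0.769 * 120e-6 / 0.0087
Re = 10.586
Since Re = 10.586 is below ~2300, the flow is laminar.


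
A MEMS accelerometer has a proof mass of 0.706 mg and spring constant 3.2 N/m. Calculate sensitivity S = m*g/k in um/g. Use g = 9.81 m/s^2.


Step 1: Convert mass: m = 0.706 mg = 7.06e-07 kg
Step 2: S = m * g / k = 7.06e-07 * 9.81 / 3.2
Step 3: S = 2.16e-06 m/g
Step 4: Convert to um/g: S = 2.164 um/g


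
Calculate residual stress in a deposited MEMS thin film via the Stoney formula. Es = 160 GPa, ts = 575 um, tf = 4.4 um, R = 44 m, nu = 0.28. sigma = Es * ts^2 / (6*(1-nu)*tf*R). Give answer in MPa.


Step 1: Compute numerator: Es * ts^2 = 160 * 575^2 = 52900000 (GPa*um^2)
Step 2: Compute denominator (R in um): 6*(1-nu)*tf*R = 6*0.72*4.4*44e6 = 836352000.0 (um^2)
Step 3: sigma (GPa) = 52900000 / 836352000.0 = 6.3251e-02 GPa
Step 4: Convert to MPa (x1000): sigma = 63.3 MPa


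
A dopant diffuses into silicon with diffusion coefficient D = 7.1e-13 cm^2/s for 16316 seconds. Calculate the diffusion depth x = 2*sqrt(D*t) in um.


Step 1: Compute D*t = 7.1e-13 * 16316 = 1.158436e-08 cm^2
Step 2: sqrt(D*t) = 1.07631e-04 cm
Step 3: x = 2 * 1.07631e-04 cm = 2.15262e-04 cm
Step 4: Convert to um (1 cm = 1e4 um): x = 2.153 um


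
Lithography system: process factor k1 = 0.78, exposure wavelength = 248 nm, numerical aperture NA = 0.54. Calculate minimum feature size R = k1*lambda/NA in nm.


Step 1: Identify values: k1 = 0.78, lambda = 248 nm, NA = 0.54
Step 2: R = k1 * lambda / NA
R = 0.78 * 248 / 0.54
R = 358.2 nm


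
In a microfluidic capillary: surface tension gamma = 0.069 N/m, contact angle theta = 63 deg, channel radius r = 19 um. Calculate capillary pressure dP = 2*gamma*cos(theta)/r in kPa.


Step 1: cos(63 deg) = 0.454
Step 2: Convert r to m: r = 19e-6 m
Step 3: dP = 2 * 0.069 * 0.454 / 19e-6 = 3297.5 Pa
Step 4: Convert Pa to kPa (divide by 1000).
dP = 3.3 kPa


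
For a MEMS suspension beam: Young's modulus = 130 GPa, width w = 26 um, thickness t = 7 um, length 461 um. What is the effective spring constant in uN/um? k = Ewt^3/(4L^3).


Step 1: Convert E to consistent units (1 GPa = 1000 uN/um^2).
E = 130 GPa = 130000 uN/um^2
Step 2: Compute t^3 = 7^3 = 343
Step 3: Compute L^3 = 461^3 = 97972181
Step 4: k = 130000 * 26 * 343 / (4 * 97972181)
k = 2.9583 uN/um


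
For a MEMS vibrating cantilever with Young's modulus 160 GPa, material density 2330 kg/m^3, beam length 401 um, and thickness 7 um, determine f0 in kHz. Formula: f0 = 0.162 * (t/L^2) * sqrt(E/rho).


Step 1: Convert units to SI.
t_SI = 7e-6 m, L_SI = 401e-6 m
Step 2: Calculate sqrt(E/rho).
sqrt(160e9 / 2330) = 8286.71 m/s
Step 3: Compute f0.
f0 = 0.162 * 7e-6 / (401e-6)^2 * 8286.71 = 58439.5 Hz = 58.44 kHz


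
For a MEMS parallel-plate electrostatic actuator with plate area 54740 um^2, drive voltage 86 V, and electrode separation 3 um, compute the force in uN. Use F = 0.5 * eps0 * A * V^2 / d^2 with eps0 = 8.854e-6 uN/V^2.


Step 1: Identify parameters.
eps0 = 8.854e-6 uN/V^2, A = 54740 um^2, V = 86 V, d = 3 um
Step 2: Compute V^2 = 86^2 = 7396
Step 3: Compute d^2 = 3^2 = 9
Step 4: F = 0.5 * 8.854e-6 * 54740 * 7396 / 9
F = 199.145 uN


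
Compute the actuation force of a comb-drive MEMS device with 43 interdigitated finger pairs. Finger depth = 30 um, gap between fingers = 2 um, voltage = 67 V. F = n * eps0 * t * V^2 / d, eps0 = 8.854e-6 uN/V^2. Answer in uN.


Step 1: Parameters: n=43, eps0=8.854e-6 uN/V^2, t=30 um, V=67 V, d=2 um
Step 2: V^2 = 4489
Step 3: F = 43 * 8.854e-6 * 30 * 4489 / 2
F = 25.636 uN


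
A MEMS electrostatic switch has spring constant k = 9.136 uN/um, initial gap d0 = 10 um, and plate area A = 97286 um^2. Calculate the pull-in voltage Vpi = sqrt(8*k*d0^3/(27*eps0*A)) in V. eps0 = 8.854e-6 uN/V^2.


Step 1: Compute numerator: 8 * k * d0^3 = 8 * 9.136 * 10^3 = 73088.0
Step 2: Compute denominator: 27 * eps0 * A = 27 * 8.854e-6 * 97286 = 23.256997
Step 3: Vpi = sqrt(73088.0 / 23.256997)
Vpi = 56.06 V


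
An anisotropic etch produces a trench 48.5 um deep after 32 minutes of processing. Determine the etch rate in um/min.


Step 1: Etch rate = depth / time
Step 2: rate = 48.5 / 32
rate = 1.516 um/min


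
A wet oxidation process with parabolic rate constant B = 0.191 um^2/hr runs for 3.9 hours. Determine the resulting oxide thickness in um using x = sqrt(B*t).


Step 1: Compute B*t = 0.191 * 3.9 = 0.7449
Step 2: x = sqrt(0.7449)
x = 0.863 um


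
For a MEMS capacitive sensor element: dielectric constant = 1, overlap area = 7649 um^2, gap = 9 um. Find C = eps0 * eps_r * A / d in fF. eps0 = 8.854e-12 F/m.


Step 1: Convert area to m^2: A = 7649e-12 m^2
Step 2: Convert gap to m: d = 9e-6 m
Step 3: C = eps0 * eps_r * A / d
C = 8.854e-12 * 1 * 7649e-12 / 9e-6
Step 4: Convert to fF (multiply by 1e15).
C = 7.52 fF


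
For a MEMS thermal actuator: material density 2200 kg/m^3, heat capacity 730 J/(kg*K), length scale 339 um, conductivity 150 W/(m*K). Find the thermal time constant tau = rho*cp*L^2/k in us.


Step 1: Convert L to m: L = 339e-6 m
Step 2: L^2 = (339e-6)^2 = 1.14921e-07 m^2
Step 3: tau = 2200 * 730 * 1.14921e-07 / 150 = 1.23042084e-03 s
Step 4: Convert to microseconds (multiply by 1e6).
tau = 1230.421 us


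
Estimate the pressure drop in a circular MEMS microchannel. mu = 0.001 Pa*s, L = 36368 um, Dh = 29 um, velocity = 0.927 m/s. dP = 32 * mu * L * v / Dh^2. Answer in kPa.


Step 1: Convert to SI: L = 36368e-6 m, Dh = 29e-6 m
Step 2: dP = 32 * 0.001 * 36368e-6 * 0.927 / (29e-6)^2
Step 3: dP = 1282782.82 Pa
Step 4: Convert to kPa: dP = 1282.78 kPa


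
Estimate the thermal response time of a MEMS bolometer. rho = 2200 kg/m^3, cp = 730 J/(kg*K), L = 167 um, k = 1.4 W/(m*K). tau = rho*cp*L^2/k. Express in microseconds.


Step 1: Convert L to m: L = 167e-6 m
Step 2: L^2 = (167e-6)^2 = 2.7889e-08 m^2
Step 3: tau = 2200 * 730 * 2.7889e-08 / 1.4 = 3.199266714e-02 s
Step 4: Convert to microseconds (multiply by 1e6).
tau = 31992.667 us


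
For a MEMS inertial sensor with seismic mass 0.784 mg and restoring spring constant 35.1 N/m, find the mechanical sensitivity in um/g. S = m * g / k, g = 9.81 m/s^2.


Step 1: Convert mass: m = 0.784 mg = 7.84e-07 kg
Step 2: S = m * g / k = 7.84e-07 * 9.81 / 35.1
Step 3: S = 2.19e-07 m/g
Step 4: Convert to um/g: S = 0.219 um/g


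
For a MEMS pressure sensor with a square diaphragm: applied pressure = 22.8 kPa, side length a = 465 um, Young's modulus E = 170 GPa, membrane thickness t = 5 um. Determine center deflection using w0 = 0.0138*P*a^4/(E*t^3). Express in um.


Step 1: Convert pressure to compatible units (E is in GPa, so P in GPa).
P = 22.8 kPa = 22.8e-6 GPa
Step 2: Compute numerator: 0.0138 * P * a^4.
a^4 = 465^4 = 46753250625
numerator = 0.0138 * 22.8e-6 * 46753250625 = 1.47104e+04
Step 3: Compute denominator: E * t^3 = 170 * 5^3 = 21250
Step 4: w0 = numerator / denominator = 1.47104e+04 / 21250 = 0.6923 um


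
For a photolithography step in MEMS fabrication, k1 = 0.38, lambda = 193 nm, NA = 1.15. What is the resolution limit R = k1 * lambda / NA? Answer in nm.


Step 1: Identify values: k1 = 0.38, lambda = 193 nm, NA = 1.15
Step 2: R = k1 * lambda / NA
R = 0.38 * 193 / 1.15
R = 63.8 nm


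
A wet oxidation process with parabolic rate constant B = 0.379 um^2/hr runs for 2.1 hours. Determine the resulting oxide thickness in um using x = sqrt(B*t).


Step 1: Compute B*t = 0.379 * 2.1 = 0.7959
Step 2: x = sqrt(0.7959)
x = 0.892 um


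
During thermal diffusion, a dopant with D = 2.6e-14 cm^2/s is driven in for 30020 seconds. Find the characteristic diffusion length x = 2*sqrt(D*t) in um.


Step 1: Compute D*t = 2.6e-14 * 30020 = 7.8052e-10 cm^2
Step 2: sqrt(D*t) = 2.7938e-05 cm
Step 3: x = 2 * 2.7938e-05 cm = 5.5876e-05 cm
Step 4: Convert to um (1 cm = 1e4 um): x = 0.559 um


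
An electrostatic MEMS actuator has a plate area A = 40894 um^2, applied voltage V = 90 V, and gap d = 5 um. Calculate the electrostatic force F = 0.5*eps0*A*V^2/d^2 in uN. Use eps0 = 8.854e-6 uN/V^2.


Step 1: Identify parameters.
eps0 = 8.854e-6 uN/V^2, A = 40894 um^2, V = 90 V, d = 5 um
Step 2: Compute V^2 = 90^2 = 8100
Step 3: Compute d^2 = 5^2 = 25
Step 4: F = 0.5 * 8.854e-6 * 40894 * 8100 / 25
F = 58.656 uN


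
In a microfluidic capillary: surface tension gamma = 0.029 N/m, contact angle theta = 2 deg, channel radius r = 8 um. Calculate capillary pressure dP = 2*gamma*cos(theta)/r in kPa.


Step 1: cos(2 deg) = 0.9994
Step 2: Convert r to m: r = 8e-6 m
Step 3: dP = 2 * 0.029 * 0.9994 / 8e-6 = 7245.7 Pa
Step 4: Convert Pa to kPa (divide by 1000).
dP = 7.25 kPa


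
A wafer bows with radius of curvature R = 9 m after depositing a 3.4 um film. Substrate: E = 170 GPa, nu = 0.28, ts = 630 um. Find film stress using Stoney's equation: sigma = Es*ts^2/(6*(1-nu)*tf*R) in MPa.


Step 1: Compute numerator: Es * ts^2 = 170 * 630^2 = 67473000 (GPa*um^2)
Step 2: Compute denominator (R in um): 6*(1-nu)*tf*R = 6*0.72*3.4*9e6 = 132192000.0 (um^2)
Step 3: sigma (GPa) = 67473000 / 132192000.0 = 5.10417e-01 GPa
Step 4: Convert to MPa (x1000): sigma = 510.4 MPa


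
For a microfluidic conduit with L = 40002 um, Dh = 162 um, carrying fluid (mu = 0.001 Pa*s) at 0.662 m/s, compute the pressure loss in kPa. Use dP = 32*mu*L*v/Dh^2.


Step 1: Convert to SI: L = 40002e-6 m, Dh = 162e-6 m
Step 2: dP = 32 * 0.001 * 40002e-6 * 0.662 / (162e-6)^2
Step 3: dP = 32289.38 Pa
Step 4: Convert to kPa: dP = 32.29 kPa


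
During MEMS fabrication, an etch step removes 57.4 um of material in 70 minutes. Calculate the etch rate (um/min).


Step 1: Etch rate = depth / time
Step 2: rate = 57.4 / 70
rate = 0.82 um/min


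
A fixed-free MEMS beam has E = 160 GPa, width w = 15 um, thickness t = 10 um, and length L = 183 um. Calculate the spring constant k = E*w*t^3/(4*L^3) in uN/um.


Step 1: Convert E to consistent units (1 GPa = 1000 uN/um^2).
E = 160 GPa = 160000 uN/um^2
Step 2: Compute t^3 = 10^3 = 1000
Step 3: Compute L^3 = 183^3 = 6128487
Step 4: k = 160000 * 15 * 1000 / (4 * 6128487)
k = 97.9034 uN/um


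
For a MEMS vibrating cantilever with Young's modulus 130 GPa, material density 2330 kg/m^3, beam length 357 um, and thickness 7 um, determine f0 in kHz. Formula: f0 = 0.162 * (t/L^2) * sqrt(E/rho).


Step 1: Convert units to SI.
t_SI = 7e-6 m, L_SI = 357e-6 m
Step 2: Calculate sqrt(E/rho).
sqrt(130e9 / 2330) = 7469.54 m/s
Step 3: Compute f0.
f0 = 0.162 * 7e-6 / (357e-6)^2 * 7469.54 = 66461.6 Hz = 66.46 kHz


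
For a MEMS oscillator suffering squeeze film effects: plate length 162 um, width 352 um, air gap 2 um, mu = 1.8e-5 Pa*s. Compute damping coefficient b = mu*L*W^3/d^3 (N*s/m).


Step 1: Convert to SI.
L = 162e-6 m, W = 352e-6 m, d = 2e-6 m
Step 2: W^3 = (352e-6)^3 = 4.36e-11 m^3
Step 3: d^3 = (2e-6)^3 = 8.00e-18 m^3
Step 4: b = 1.8e-5 * 162e-6 * 4.36e-11 / 8.00e-18
b = 1.59e-02 N*s/m


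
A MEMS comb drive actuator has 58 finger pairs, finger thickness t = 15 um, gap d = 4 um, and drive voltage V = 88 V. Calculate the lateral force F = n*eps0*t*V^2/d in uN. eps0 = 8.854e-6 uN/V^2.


Step 1: Parameters: n=58, eps0=8.854e-6 uN/V^2, t=15 um, V=88 V, d=4 um
Step 2: V^2 = 7744
Step 3: F = 58 * 8.854e-6 * 15 * 7744 / 4
F = 14.913 uN


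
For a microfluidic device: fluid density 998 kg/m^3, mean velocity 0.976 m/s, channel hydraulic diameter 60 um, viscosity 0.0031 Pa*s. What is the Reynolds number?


Step 1: Convert Dh to meters: Dh = 60e-6 m
Step 2: Re = rho * v * Dh / mu
Re = 998 * 0.976 * 60e-6 / 0.0031
Re = 18.853


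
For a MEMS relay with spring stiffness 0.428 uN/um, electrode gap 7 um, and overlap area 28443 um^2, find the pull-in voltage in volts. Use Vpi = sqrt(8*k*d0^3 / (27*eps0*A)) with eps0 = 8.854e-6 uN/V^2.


Step 1: Compute numerator: 8 * k * d0^3 = 8 * 0.428 * 7^3 = 1174.432
Step 2: Compute denominator: 27 * eps0 * A = 27 * 8.854e-6 * 28443 = 6.799527
Step 3: Vpi = sqrt(1174.432 / 6.799527)
Vpi = 13.14 V


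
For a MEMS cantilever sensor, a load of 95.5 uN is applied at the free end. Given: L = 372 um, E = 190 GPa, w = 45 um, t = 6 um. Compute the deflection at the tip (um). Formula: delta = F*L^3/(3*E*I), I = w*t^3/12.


Step 1: Calculate the second moment of area.
I = w * t^3 / 12 = 45 * 6^3 / 12 = 810.0 um^4
Step 2: Convert E to consistent units (1 GPa = 1000 uN/um^2).
E = 190 GPa = 190000 uN/um^2
Step 3: Calculate tip deflection.
delta = F * L^3 / (3 * E * I)
delta = 95.5 * 372^3 / (3 * 190000 * 810.0)
delta = 10.6481 um


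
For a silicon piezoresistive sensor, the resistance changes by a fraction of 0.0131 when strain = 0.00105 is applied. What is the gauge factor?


Step 1: Identify values.
dR/R = 0.0131, strain = 0.00105
Step 2: GF = (dR/R) / strain = 0.0131 / 0.00105
GF = 12.5


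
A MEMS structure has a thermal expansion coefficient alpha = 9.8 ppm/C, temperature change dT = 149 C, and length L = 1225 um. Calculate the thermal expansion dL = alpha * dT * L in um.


Step 1: Convert CTE: alpha = 9.8 ppm/C = 9.8e-6 /C
Step 2: dL = 9.8e-6 * 149 * 1225
dL = 1.7887 um


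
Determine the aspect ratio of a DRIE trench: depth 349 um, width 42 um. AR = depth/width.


Step 1: AR = depth / width
Step 2: AR = 349 / 42
AR = 8.3


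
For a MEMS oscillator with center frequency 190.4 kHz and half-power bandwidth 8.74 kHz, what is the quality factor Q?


Step 1: Q = f0 / bandwidth
Step 2: Q = 190.4 / 8.74
Q = 21.8


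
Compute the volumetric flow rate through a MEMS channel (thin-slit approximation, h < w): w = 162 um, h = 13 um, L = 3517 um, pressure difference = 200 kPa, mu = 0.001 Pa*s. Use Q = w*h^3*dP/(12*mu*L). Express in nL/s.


Step 1: Convert all dimensions to SI (meters).
w = 162e-6 m, h = 13e-6 m, L = 3517e-6 m, dP = 200e3 Pa
Step 2: Q = w * h^3 * dP / (12 * mu * L)
Q = 162e-6 * (13e-6)^3 * 200e3 / (12 * 0.001 * 3517e-6) = 1.68663634e-09 m^3/s
Step 3: Convert Q from m^3/s to nL/s (1 m^3 = 1e12 nL, so multiply by 1e12).
Q = 1686.636 nL/s


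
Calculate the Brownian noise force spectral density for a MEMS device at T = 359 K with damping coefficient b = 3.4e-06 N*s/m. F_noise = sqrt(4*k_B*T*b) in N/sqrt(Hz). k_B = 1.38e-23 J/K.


Step 1: Compute 4 * k_B * T * b
= 4 * 1.38e-23 * 359 * 3.4e-06
= 6.7377e-26 N^2/Hz
Step 2: F_noise = sqrt(6.7377e-26)
F_noise = 2.60e-13 N/sqrt(Hz)


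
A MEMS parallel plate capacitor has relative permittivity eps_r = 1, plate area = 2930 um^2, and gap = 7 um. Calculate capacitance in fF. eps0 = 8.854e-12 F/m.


Step 1: Convert area to m^2: A = 2930e-12 m^2
Step 2: Convert gap to m: d = 7e-6 m
Step 3: C = eps0 * eps_r * A / d
C = 8.854e-12 * 1 * 2930e-12 / 7e-6
Step 4: Convert to fF (multiply by 1e15).
C = 3.71 fF


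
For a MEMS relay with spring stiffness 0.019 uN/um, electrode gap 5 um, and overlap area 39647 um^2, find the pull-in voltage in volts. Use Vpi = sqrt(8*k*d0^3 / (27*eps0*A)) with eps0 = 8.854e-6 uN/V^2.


Step 1: Compute numerator: 8 * k * d0^3 = 8 * 0.019 * 5^3 = 19.0
Step 2: Compute denominator: 27 * eps0 * A = 27 * 8.854e-6 * 39647 = 9.477933
Step 3: Vpi = sqrt(19.0 / 9.477933)
Vpi = 1.42 V


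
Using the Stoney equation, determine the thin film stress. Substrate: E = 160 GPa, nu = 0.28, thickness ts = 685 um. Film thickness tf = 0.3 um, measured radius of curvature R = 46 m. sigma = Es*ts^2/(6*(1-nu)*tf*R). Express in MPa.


Step 1: Compute numerator: Es * ts^2 = 160 * 685^2 = 75076000 (GPa*um^2)
Step 2: Compute denominator (R in um): 6*(1-nu)*tf*R = 6*0.72*0.3*46e6 = 59616000.0 (um^2)
Step 3: sigma (GPa) = 75076000 / 59616000.0 = 1.259326e+00 GPa
Step 4: Convert to MPa (x1000): sigma = 1259.3 MPa


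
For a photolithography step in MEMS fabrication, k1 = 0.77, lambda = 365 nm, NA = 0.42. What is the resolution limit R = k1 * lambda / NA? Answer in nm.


Step 1: Identify values: k1 = 0.77, lambda = 365 nm, NA = 0.42
Step 2: R = k1 * lambda / NA
R = 0.77 * 365 / 0.42
R = 669.2 nm


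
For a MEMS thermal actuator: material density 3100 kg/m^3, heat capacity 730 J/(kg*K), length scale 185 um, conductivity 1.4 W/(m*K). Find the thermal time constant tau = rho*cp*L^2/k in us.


Step 1: Convert L to m: L = 185e-6 m
Step 2: L^2 = (185e-6)^2 = 3.4225e-08 m^2
Step 3: tau = 3100 * 730 * 3.4225e-08 / 1.4 = 5.532226786e-02 s
Step 4: Convert to microseconds (multiply by 1e6).
tau = 55322.268 us


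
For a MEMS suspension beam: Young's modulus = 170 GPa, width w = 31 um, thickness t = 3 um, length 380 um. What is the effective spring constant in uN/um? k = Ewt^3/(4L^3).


Step 1: Convert E to consistent units (1 GPa = 1000 uN/um^2).
E = 170 GPa = 170000 uN/um^2
Step 2: Compute t^3 = 3^3 = 27
Step 3: Compute L^3 = 380^3 = 54872000
Step 4: k = 170000 * 31 * 27 / (4 * 54872000)
k = 0.6483 uN/um


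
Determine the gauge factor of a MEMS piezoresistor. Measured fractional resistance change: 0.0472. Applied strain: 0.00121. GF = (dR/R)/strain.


Step 1: Identify values.
dR/R = 0.0472, strain = 0.00121
Step 2: GF = (dR/R) / strain = 0.0472 / 0.00121
GF = 39.0


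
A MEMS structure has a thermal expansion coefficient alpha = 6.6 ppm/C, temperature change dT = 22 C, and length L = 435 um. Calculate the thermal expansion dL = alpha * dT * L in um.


Step 1: Convert CTE: alpha = 6.6 ppm/C = 6.6e-6 /C
Step 2: dL = 6.6e-6 * 22 * 435
dL = 0.0632 um


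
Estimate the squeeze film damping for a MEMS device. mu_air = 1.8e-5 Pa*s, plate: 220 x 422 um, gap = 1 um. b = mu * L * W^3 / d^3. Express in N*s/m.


Step 1: Convert to SI.
L = 220e-6 m, W = 422e-6 m, d = 1e-6 m
Step 2: W^3 = (422e-6)^3 = 7.52e-11 m^3
Step 3: d^3 = (1e-6)^3 = 1.00e-18 m^3
Step 4: b = 1.8e-5 * 220e-6 * 7.52e-11 / 1.00e-18
b = 2.98e-01 N*s/m


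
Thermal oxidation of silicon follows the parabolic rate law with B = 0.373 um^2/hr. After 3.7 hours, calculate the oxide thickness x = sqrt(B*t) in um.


Step 1: Compute B*t = 0.373 * 3.7 = 1.3801
Step 2: x = sqrt(1.3801)
x = 1.175 um


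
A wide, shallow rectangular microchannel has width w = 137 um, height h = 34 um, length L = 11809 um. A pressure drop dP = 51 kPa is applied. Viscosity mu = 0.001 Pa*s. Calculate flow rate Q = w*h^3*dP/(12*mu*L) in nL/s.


Step 1: Convert all dimensions to SI (meters).
w = 137e-6 m, h = 34e-6 m, L = 11809e-6 m, dP = 51e3 Pa
Step 2: Q = w * h^3 * dP / (12 * mu * L)
Q = 137e-6 * (34e-6)^3 * 51e3 / (12 * 0.001 * 11809e-6) = 1.93790787e-09 m^3/s
Step 3: Convert Q from m^3/s to nL/s (1 m^3 = 1e12 nL, so multiply by 1e12).
Q = 1937.908 nL/s


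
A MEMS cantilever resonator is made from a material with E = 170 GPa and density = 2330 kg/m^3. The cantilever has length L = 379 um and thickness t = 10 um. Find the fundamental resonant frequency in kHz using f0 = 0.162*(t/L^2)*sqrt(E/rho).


Step 1: Convert units to SI.
t_SI = 10e-6 m, L_SI = 379e-6 m
Step 2: Calculate sqrt(E/rho).
sqrt(170e9 / 2330) = 8541.74 m/s
Step 3: Compute f0.
f0 = 0.162 * 10e-6 / (379e-6)^2 * 8541.74 = 96334.7 Hz = 96.33 kHz


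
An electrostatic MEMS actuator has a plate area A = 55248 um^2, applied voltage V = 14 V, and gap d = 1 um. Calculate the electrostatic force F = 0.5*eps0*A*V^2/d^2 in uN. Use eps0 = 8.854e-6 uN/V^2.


Step 1: Identify parameters.
eps0 = 8.854e-6 uN/V^2, A = 55248 um^2, V = 14 V, d = 1 um
Step 2: Compute V^2 = 14^2 = 196
Step 3: Compute d^2 = 1^2 = 1
Step 4: F = 0.5 * 8.854e-6 * 55248 * 196 / 1
F = 47.938 uN


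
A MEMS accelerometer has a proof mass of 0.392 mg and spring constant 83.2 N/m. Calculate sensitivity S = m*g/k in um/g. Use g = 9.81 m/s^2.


Step 1: Convert mass: m = 0.392 mg = 3.92e-07 kg
Step 2: S = m * g / k = 3.92e-07 * 9.81 / 83.2
Step 3: S = 4.62e-08 m/g
Step 4: Convert to um/g: S = 0.046 um/g


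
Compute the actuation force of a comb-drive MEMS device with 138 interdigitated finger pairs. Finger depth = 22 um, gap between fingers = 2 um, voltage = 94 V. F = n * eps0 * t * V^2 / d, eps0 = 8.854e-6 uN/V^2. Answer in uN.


Step 1: Parameters: n=138, eps0=8.854e-6 uN/V^2, t=22 um, V=94 V, d=2 um
Step 2: V^2 = 8836
Step 3: F = 138 * 8.854e-6 * 22 * 8836 / 2
F = 118.759 uN


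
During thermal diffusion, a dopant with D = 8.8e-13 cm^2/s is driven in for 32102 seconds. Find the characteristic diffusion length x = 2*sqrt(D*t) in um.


Step 1: Compute D*t = 8.8e-13 * 32102 = 2.824976e-08 cm^2
Step 2: sqrt(D*t) = 1.68077e-04 cm
Step 3: x = 2 * 1.68077e-04 cm = 3.36154e-04 cm
Step 4: Convert to um (1 cm = 1e4 um): x = 3.362 um


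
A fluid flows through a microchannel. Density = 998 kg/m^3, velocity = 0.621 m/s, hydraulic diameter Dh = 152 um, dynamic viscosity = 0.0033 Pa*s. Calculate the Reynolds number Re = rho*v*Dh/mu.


Step 1: Convert Dh to meters: Dh = 152e-6 m
Step 2: Re = rho * v * Dh / mu
Re = 998 * 0.621 * 152e-6 / 0.0033
Re = 28.546


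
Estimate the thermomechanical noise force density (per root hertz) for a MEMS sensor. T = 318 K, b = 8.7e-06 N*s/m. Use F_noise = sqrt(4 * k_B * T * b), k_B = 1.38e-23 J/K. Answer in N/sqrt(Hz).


Step 1: Compute 4 * k_B * T * b
= 4 * 1.38e-23 * 318 * 8.7e-06
= 1.5272e-25 N^2/Hz
Step 2: F_noise = sqrt(1.5272e-25)
F_noise = 3.91e-13 N/sqrt(Hz)


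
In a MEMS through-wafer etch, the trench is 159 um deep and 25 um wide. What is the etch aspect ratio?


Step 1: AR = depth / width
Step 2: AR = 159 / 25
AR = 6.4


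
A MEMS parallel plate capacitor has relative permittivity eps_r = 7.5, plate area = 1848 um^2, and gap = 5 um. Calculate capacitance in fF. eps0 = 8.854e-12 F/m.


Step 1: Convert area to m^2: A = 1848e-12 m^2
Step 2: Convert gap to m: d = 5e-6 m
Step 3: C = eps0 * eps_r * A / d
C = 8.854e-12 * 7.5 * 1848e-12 / 5e-6
Step 4: Convert to fF (multiply by 1e15).
C = 24.54 fF


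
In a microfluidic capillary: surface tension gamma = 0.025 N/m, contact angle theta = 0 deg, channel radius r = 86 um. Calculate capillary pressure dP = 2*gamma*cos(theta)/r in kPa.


Step 1: cos(0 deg) = 1.0
Step 2: Convert r to m: r = 86e-6 m
Step 3: dP = 2 * 0.025 * 1.0 / 86e-6 = 581.4 Pa
Step 4: Convert Pa to kPa (divide by 1000).
dP = 0.58 kPa


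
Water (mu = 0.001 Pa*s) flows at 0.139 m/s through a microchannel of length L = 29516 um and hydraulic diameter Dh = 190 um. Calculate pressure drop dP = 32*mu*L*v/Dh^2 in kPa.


Step 1: Convert to SI: L = 29516e-6 m, Dh = 190e-6 m
Step 2: dP = 32 * 0.001 * 29516e-6 * 0.139 / (190e-6)^2
Step 3: dP = 3636.76 Pa
Step 4: Convert to kPa: dP = 3.64 kPa


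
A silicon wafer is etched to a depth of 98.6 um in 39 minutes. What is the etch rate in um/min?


Step 1: Etch rate = depth / time
Step 2: rate = 98.6 / 39
rate = 2.528 um/min


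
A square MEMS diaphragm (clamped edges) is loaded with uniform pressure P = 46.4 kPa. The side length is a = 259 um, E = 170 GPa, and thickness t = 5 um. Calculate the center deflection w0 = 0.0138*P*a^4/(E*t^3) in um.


Step 1: Convert pressure to compatible units (E is in GPa, so P in GPa).
P = 46.4 kPa = 46.4e-6 GPa
Step 2: Compute numerator: 0.0138 * P * a^4.
a^4 = 259^4 = 4499860561
numerator = 0.0138 * 46.4e-6 * 4499860561 = 2.88135e+03
Step 3: Compute denominator: E * t^3 = 170 * 5^3 = 21250
Step 4: w0 = numerator / denominator = 2.88135e+03 / 21250 = 0.1356 um


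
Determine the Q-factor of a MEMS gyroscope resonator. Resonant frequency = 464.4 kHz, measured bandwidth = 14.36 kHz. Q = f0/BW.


Step 1: Q = f0 / bandwidth
Step 2: Q = 464.4 / 14.36
Q = 32.3


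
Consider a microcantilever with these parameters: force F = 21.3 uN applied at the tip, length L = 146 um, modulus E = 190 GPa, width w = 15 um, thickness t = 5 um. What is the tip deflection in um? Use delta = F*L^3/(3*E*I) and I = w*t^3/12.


Step 1: Calculate the second moment of area.
I = w * t^3 / 12 = 15 * 5^3 / 12 = 156.25 um^4
Step 2: Convert E to consistent units (1 GPa = 1000 uN/um^2).
E = 190 GPa = 190000 uN/um^2
Step 3: Calculate tip deflection.
delta = F * L^3 / (3 * E * I)
delta = 21.3 * 146^3 / (3 * 190000 * 156.25)
delta = 0.7443 um


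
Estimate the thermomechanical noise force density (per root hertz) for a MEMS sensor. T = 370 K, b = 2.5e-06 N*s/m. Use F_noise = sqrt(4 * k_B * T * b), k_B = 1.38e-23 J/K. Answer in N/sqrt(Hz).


Step 1: Compute 4 * k_B * T * b
= 4 * 1.38e-23 * 370 * 2.5e-06
= 5.1060e-26 N^2/Hz
Step 2: F_noise = sqrt(5.1060e-26)
F_noise = 2.26e-13 N/sqrt(Hz)


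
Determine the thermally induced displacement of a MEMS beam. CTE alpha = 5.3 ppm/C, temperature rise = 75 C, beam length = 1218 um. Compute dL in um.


Step 1: Convert CTE: alpha = 5.3 ppm/C = 5.3e-6 /C
Step 2: dL = 5.3e-6 * 75 * 1218
dL = 0.4842 um


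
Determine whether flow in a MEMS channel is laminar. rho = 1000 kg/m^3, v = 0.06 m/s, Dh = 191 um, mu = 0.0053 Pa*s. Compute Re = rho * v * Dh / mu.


Step 1: Convert Dh to meters: Dh = 191e-6 m
Step 2: Re = rho * v * Dh / mu
Re = 1000 * 0.06 * 191e-6 / 0.0053
Re = 2.162
Since Re = 2.162 is below ~2300, the flow is laminar.


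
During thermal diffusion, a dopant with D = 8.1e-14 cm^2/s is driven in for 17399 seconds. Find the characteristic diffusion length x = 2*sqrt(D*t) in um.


Step 1: Compute D*t = 8.1e-14 * 17399 = 1.409319e-09 cm^2
Step 2: sqrt(D*t) = 3.7541e-05 cm
Step 3: x = 2 * 3.7541e-05 cm = 7.5082e-05 cm
Step 4: Convert to um (1 cm = 1e4 um): x = 0.751 um


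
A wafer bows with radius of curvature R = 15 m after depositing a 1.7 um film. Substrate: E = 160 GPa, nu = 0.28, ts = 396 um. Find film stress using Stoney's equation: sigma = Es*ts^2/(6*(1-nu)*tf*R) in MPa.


Step 1: Compute numerator: Es * ts^2 = 160 * 396^2 = 25090560 (GPa*um^2)
Step 2: Compute denominator (R in um): 6*(1-nu)*tf*R = 6*0.72*1.7*15e6 = 110160000.0 (um^2)
Step 3: sigma (GPa) = 25090560 / 110160000.0 = 2.27765e-01 GPa
Step 4: Convert to MPa (x1000): sigma = 227.8 MPa


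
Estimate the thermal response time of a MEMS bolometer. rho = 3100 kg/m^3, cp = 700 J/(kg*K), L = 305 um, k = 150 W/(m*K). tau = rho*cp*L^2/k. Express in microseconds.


Step 1: Convert L to m: L = 305e-6 m
Step 2: L^2 = (305e-6)^2 = 9.3025e-08 m^2
Step 3: tau = 3100 * 700 * 9.3025e-08 / 150 = 1.34576167e-03 s
Step 4: Convert to microseconds (multiply by 1e6).
tau = 1345.762 us


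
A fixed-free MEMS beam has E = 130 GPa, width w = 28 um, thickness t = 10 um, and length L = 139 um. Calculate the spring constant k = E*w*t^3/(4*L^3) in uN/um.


Step 1: Convert E to consistent units (1 GPa = 1000 uN/um^2).
E = 130 GPa = 130000 uN/um^2
Step 2: Compute t^3 = 10^3 = 1000
Step 3: Compute L^3 = 139^3 = 2685619
Step 4: k = 130000 * 28 * 1000 / (4 * 2685619)
k = 338.8418 uN/um


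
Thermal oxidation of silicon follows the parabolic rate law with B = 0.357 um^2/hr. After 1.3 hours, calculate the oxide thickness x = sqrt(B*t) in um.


Step 1: Compute B*t = 0.357 * 1.3 = 0.4641
Step 2: x = sqrt(0.4641)
x = 0.681 um


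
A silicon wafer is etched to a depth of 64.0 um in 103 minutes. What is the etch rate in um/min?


Step 1: Etch rate = depth / time
Step 2: rate = 64.0 / 103
rate = 0.621 um/min


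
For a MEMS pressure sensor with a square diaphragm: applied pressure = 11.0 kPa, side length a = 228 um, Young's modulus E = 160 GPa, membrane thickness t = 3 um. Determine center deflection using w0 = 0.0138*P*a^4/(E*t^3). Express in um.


Step 1: Convert pressure to compatible units (E is in GPa, so P in GPa).
P = 11.0 kPa = 11.0e-6 GPa
Step 2: Compute numerator: 0.0138 * P * a^4.
a^4 = 228^4 = 2702336256
numerator = 0.0138 * 11.0e-6 * 2702336256 = 4.102e+02
Step 3: Compute denominator: E * t^3 = 160 * 3^3 = 4320
Step 4: w0 = numerator / denominator = 4.102e+02 / 4320 = 0.095 um


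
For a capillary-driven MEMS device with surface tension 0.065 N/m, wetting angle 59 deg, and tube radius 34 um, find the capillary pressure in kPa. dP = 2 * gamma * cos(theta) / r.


Step 1: cos(59 deg) = 0.515
Step 2: Convert r to m: r = 34e-6 m
Step 3: dP = 2 * 0.065 * 0.515 / 34e-6 = 1969.1 Pa
Step 4: Convert Pa to kPa (divide by 1000).
dP = 1.97 kPa


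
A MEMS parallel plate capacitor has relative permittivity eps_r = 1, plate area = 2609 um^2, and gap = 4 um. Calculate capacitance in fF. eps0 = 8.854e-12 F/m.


Step 1: Convert area to m^2: A = 2609e-12 m^2
Step 2: Convert gap to m: d = 4e-6 m
Step 3: C = eps0 * eps_r * A / d
C = 8.854e-12 * 1 * 2609e-12 / 4e-6
Step 4: Convert to fF (multiply by 1e15).
C = 5.78 fF


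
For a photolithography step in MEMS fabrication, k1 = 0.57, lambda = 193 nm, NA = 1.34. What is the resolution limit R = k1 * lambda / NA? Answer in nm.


Step 1: Identify values: k1 = 0.57, lambda = 193 nm, NA = 1.34
Step 2: R = k1 * lambda / NA
R = 0.57 * 193 / 1.34
R = 82.1 nm


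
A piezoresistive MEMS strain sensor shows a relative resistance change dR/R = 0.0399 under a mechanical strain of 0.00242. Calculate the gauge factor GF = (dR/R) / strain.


Step 1: Identify values.
dR/R = 0.0399, strain = 0.00242
Step 2: GF = (dR/R) / strain = 0.0399 / 0.00242
GF = 16.5
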